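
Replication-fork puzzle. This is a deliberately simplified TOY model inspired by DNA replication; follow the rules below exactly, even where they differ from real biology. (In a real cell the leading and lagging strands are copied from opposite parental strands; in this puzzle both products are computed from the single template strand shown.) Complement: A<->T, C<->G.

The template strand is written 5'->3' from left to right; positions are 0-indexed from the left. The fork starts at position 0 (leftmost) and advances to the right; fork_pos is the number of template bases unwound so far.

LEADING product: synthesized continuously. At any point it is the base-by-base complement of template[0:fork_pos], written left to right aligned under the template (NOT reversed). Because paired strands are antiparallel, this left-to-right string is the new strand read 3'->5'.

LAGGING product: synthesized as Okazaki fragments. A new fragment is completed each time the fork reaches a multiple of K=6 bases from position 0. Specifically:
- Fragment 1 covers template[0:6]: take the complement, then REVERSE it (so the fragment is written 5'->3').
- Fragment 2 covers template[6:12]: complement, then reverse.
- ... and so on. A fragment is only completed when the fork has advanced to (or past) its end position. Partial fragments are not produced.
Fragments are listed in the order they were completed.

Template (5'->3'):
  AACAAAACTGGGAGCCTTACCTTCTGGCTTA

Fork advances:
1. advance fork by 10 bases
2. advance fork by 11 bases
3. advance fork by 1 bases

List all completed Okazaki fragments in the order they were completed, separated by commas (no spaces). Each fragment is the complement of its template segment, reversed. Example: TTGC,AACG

Answer: TTTGTT,CCCAGT,AAGGCT

Derivation:
Step 1: advance 10 -> fork_pos = 0 + 10 = 10. Reached multiple(s) of 6: 6 -> fragment 1 completed (1 total).
Step 2: advance 11 -> fork_pos = 10 + 11 = 21. Reached multiple(s) of 6: 12, 18 -> fragments 2-3 completed (3 total).
Step 3: advance 1 -> fork_pos = 21 + 1 = 22. Next multiple of 6 is 24 (not reached); still 3 fragment(s).
Final fork_pos = 22, so 3 fragment(s) are complete. Build each: template segment -> complement -> reverse.
Fragment 1: template[0:6] = AACAAA -> complement TTGTTT -> reversed TTTGTT
Fragment 2: template[6:12] = ACTGGG -> complement TGACCC -> reversed CCCAGT
Fragment 3: template[12:18] = AGCCTT -> complement TCGGAA -> reversed AAGGCT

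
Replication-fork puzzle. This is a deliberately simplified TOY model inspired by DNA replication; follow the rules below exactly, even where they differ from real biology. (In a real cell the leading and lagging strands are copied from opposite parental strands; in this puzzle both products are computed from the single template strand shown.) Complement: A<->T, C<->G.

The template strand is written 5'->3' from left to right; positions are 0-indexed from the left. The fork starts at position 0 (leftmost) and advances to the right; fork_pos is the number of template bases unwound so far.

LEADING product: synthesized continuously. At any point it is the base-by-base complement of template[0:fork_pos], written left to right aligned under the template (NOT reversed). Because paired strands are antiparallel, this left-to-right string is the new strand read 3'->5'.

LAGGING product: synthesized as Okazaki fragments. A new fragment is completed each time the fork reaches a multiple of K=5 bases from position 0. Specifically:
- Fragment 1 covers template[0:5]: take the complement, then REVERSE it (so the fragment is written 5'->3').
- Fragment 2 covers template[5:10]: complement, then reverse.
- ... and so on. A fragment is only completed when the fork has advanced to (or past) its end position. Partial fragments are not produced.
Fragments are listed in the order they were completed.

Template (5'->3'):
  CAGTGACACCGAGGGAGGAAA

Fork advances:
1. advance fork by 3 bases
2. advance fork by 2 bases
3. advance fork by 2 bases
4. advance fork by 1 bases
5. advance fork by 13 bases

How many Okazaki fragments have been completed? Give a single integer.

Answer: 4

Derivation:
Step 1: advance 3 -> fork_pos = 0 + 3 = 3. Next multiple of 5 is 5 (not reached); still 0 fragment(s).
Step 2: advance 2 -> fork_pos = 3 + 2 = 5. Reached multiple(s) of 5: 5 -> fragment 1 completed (1 total).
Step 3: advance 2 -> fork_pos = 5 + 2 = 7. Next multiple of 5 is 10 (not reached); still 1 fragment(s).
Step 4: advance 1 -> fork_pos = 7 + 1 = 8. Next multiple of 5 is 10 (not reached); still 1 fragment(s).
Step 5: advance 13 -> fork_pos = 8 + 13 = 21. Reached multiple(s) of 5: 10, 15, 20 -> fragments 2-4 completed (4 total).
Check: final fork_pos = 21; the multiples of 5 that are <= 21 are 5..20 -> 21 // 5 = 4 completed fragment(s).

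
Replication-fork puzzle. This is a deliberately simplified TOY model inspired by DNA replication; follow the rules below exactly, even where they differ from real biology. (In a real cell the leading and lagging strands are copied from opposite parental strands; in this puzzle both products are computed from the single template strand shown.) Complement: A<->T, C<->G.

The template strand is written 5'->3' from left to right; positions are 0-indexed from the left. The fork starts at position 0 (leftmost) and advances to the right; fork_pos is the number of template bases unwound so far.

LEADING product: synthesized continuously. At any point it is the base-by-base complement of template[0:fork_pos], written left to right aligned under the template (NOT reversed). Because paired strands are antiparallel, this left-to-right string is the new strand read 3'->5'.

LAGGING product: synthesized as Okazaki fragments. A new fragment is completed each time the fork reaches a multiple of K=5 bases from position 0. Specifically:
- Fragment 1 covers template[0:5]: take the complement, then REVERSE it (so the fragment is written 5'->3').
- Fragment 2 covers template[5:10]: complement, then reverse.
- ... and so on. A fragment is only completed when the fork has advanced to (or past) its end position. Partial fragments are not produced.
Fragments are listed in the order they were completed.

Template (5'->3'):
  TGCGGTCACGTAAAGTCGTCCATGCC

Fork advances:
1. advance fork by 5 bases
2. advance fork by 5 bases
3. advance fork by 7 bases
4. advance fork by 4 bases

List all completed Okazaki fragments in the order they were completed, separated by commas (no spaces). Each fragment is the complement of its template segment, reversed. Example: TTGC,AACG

Step 1: advance 5 -> fork_pos = 0 + 5 = 5. Reached multiple(s) of 5: 5 -> fragment 1 completed (1 total).
Step 2: advance 5 -> fork_pos = 5 + 5 = 10. Reached multiple(s) of 5: 10 -> fragment 2 completed (2 total).
Step 3: advance 7 -> fork_pos = 10 + 7 = 17. Reached multiple(s) of 5: 15 -> fragment 3 completed (3 total).
Step 4: advance 4 -> fork_pos = 17 + 4 = 21. Reached multiple(s) of 5: 20 -> fragment 4 completed (4 total).
Final fork_pos = 21, so 4 fragment(s) are complete. Build each: template segment -> complement -> reverse.
Fragment 1: template[0:5] = TGCGG -> complement ACGCC -> reversed CCGCA
Fragment 2: template[5:10] = TCACG -> complement AGTGC -> reversed CGTGA
Fragment 3: template[10:15] = TAAAG -> complement ATTTC -> reversed CTTTA
Fragment 4: template[15:20] = TCGTC -> complement AGCAG -> reversed GACGA

Answer: CCGCA,CGTGA,CTTTA,GACGA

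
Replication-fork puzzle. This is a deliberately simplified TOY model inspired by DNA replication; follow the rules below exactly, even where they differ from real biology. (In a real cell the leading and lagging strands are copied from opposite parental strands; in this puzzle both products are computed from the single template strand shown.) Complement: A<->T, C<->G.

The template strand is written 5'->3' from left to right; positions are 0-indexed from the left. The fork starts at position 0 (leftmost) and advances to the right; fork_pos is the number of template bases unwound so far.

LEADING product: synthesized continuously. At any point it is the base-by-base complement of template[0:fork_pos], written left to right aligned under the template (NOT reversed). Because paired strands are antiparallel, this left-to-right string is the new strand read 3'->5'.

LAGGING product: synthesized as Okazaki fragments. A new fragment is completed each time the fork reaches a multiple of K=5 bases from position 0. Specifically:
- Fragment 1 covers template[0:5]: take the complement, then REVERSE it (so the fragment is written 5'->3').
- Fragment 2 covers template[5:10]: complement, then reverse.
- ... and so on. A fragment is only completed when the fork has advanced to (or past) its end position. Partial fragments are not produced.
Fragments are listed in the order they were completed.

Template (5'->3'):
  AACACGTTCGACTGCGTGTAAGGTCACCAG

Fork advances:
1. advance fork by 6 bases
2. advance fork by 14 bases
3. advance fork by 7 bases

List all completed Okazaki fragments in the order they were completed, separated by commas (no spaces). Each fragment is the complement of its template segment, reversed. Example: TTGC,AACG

Answer: GTGTT,CGAAC,GCAGT,TACAC,GACCT

Derivation:
Step 1: advance 6 -> fork_pos = 0 + 6 = 6. Reached multiple(s) of 5: 5 -> fragment 1 completed (1 total).
Step 2: advance 14 -> fork_pos = 6 + 14 = 20. Reached multiple(s) of 5: 10, 15, 20 -> fragments 2-4 completed (4 total).
Step 3: advance 7 -> fork_pos = 20 + 7 = 27. Reached multiple(s) of 5: 25 -> fragment 5 completed (5 total).
Final fork_pos = 27, so 5 fragment(s) are complete. Build each: template segment -> complement -> reverse.
Fragment 1: template[0:5] = AACAC -> complement TTGTG -> reversed GTGTT
Fragment 2: template[5:10] = GTTCG -> complement CAAGC -> reversed CGAAC
Fragment 3: template[10:15] = ACTGC -> complement TGACG -> reversed GCAGT
Fragment 4: template[15:20] = GTGTA -> complement CACAT -> reversed TACAC
Fragment 5: template[20:25] = AGGTC -> complement TCCAG -> reversed GACCT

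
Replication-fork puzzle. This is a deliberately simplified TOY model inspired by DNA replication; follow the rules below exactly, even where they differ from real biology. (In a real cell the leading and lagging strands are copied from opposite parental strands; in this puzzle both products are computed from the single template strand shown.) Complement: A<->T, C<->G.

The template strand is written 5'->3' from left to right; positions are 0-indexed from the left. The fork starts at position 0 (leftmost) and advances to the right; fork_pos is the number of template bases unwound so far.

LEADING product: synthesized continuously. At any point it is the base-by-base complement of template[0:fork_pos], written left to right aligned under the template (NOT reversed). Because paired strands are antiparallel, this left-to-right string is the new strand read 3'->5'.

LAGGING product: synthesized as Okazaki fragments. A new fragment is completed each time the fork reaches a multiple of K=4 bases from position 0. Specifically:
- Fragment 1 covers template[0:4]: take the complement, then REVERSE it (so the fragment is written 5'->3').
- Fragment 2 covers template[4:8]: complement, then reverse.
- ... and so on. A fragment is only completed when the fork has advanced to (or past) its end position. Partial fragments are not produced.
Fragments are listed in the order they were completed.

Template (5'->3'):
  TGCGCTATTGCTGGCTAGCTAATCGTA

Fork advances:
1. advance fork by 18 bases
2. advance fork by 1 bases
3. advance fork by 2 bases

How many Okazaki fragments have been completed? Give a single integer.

Step 1: advance 18 -> fork_pos = 0 + 18 = 18. Reached multiple(s) of 4: 4, 8, 12, 16 -> fragments 1-4 completed (4 total).
Step 2: advance 1 -> fork_pos = 18 + 1 = 19. Next multiple of 4 is 20 (not reached); still 4 fragment(s).
Step 3: advance 2 -> fork_pos = 19 + 2 = 21. Reached multiple(s) of 4: 20 -> fragment 5 completed (5 total).
Check: final fork_pos = 21; the multiples of 4 that are <= 21 are 4..20 -> 21 // 4 = 5 completed fragment(s).

Answer: 5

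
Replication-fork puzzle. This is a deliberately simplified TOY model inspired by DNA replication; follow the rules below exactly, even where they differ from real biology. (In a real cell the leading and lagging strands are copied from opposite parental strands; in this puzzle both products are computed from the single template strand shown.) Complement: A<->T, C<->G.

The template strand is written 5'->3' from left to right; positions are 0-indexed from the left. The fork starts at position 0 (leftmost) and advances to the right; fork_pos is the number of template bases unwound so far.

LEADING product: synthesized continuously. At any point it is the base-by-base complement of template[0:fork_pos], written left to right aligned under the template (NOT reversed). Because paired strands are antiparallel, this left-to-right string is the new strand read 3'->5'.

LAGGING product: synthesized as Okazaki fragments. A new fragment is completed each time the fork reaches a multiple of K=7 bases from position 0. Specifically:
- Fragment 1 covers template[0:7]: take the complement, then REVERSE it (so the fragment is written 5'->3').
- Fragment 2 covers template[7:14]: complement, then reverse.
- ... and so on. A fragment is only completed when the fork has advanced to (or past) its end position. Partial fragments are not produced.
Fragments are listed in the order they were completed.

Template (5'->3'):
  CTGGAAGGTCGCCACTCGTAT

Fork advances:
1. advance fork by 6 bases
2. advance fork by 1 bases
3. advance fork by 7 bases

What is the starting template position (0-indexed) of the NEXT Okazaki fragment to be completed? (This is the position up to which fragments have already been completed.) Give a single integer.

Step 1: advance 6 -> fork_pos = 0 + 6 = 6. Next multiple of 7 is 7 (not reached); still 0 fragment(s).
Step 2: advance 1 -> fork_pos = 6 + 1 = 7. Reached multiple(s) of 7: 7 -> fragment 1 completed (1 total).
Step 3: advance 7 -> fork_pos = 7 + 7 = 14. Reached multiple(s) of 7: 14 -> fragment 2 completed (2 total).
2 fragment(s) completed, covering template[0:14] (2 x 7 = 14). The next fragment, fragment 3, covers template[14:21], so it starts at position 14.

Answer: 14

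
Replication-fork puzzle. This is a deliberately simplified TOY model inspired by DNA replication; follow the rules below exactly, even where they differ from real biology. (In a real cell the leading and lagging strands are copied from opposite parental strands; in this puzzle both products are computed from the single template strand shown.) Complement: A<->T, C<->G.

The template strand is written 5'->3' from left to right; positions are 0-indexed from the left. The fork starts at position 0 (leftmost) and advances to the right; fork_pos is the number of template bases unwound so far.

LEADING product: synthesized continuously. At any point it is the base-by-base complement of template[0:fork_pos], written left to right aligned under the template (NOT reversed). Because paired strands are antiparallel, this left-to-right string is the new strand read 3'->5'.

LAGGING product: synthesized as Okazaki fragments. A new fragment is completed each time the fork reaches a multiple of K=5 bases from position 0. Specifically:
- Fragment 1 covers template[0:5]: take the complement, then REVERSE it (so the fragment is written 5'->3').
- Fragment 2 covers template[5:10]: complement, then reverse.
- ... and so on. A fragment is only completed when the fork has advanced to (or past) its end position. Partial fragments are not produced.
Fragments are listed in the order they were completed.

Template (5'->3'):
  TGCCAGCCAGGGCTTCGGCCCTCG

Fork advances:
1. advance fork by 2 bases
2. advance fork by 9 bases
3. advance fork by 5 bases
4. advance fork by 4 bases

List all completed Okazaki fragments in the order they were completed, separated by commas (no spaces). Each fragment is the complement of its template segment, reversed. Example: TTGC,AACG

Step 1: advance 2 -> fork_pos = 0 + 2 = 2. Next multiple of 5 is 5 (not reached); still 0 fragment(s).
Step 2: advance 9 -> fork_pos = 2 + 9 = 11. Reached multiple(s) of 5: 5, 10 -> fragments 1-2 completed (2 total).
Step 3: advance 5 -> fork_pos = 11 + 5 = 16. Reached multiple(s) of 5: 15 -> fragment 3 completed (3 total).
Step 4: advance 4 -> fork_pos = 16 + 4 = 20. Reached multiple(s) of 5: 20 -> fragment 4 completed (4 total).
Final fork_pos = 20, so 4 fragment(s) are complete. Build each: template segment -> complement -> reverse.
Fragment 1: template[0:5] = TGCCA -> complement ACGGT -> reversed TGGCA
Fragment 2: template[5:10] = GCCAG -> complement CGGTC -> reversed CTGGC
Fragment 3: template[10:15] = GGCTT -> complement CCGAA -> reversed AAGCC
Fragment 4: template[15:20] = CGGCC -> complement GCCGG -> reversed GGCCG

Answer: TGGCA,CTGGC,AAGCC,GGCCG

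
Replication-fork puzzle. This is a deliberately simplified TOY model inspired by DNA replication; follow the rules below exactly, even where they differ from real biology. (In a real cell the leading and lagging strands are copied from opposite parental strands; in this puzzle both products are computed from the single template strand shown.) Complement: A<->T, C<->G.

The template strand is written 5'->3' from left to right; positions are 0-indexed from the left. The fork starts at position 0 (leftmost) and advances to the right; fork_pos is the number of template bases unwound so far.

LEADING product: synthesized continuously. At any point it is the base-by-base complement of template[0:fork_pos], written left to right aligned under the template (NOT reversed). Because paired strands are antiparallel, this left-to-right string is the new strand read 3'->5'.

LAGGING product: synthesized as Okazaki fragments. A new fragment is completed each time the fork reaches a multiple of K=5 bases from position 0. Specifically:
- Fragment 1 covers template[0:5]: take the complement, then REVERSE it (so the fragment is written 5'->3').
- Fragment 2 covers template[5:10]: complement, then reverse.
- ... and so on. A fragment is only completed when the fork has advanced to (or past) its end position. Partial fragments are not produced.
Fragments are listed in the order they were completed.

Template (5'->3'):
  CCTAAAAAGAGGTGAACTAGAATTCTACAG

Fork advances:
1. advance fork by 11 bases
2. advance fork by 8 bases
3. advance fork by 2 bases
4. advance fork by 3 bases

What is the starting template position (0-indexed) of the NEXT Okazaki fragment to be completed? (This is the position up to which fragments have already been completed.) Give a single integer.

Answer: 20

Derivation:
Step 1: advance 11 -> fork_pos = 0 + 11 = 11. Reached multiple(s) of 5: 5, 10 -> fragments 1-2 completed (2 total).
Step 2: advance 8 -> fork_pos = 11 + 8 = 19. Reached multiple(s) of 5: 15 -> fragment 3 completed (3 total).
Step 3: advance 2 -> fork_pos = 19 + 2 = 21. Reached multiple(s) of 5: 20 -> fragment 4 completed (4 total).
Step 4: advance 3 -> fork_pos = 21 + 3 = 24. Next multiple of 5 is 25 (not reached); still 4 fragment(s).
4 fragment(s) completed, covering template[0:20] (4 x 5 = 20). The next fragment, fragment 5, covers template[20:25], so it starts at position 20.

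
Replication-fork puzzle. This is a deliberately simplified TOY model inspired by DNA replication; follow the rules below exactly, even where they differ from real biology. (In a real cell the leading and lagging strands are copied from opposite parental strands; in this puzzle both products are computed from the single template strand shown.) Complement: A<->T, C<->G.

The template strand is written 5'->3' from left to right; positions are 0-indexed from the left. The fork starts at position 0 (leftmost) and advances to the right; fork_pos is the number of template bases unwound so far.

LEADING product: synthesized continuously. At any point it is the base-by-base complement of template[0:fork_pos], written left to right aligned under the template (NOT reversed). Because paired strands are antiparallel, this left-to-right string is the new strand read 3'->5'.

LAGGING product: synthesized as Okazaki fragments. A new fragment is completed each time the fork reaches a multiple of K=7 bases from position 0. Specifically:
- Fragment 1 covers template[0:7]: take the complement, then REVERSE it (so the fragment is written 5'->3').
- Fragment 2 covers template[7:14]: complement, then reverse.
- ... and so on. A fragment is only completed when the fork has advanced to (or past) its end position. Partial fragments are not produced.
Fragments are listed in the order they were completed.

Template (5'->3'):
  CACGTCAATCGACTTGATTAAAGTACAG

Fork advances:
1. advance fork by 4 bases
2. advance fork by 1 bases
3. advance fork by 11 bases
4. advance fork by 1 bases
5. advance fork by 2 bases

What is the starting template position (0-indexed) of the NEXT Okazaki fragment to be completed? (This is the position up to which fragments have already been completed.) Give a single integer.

Answer: 14

Derivation:
Step 1: advance 4 -> fork_pos = 0 + 4 = 4. Next multiple of 7 is 7 (not reached); still 0 fragment(s).
Step 2: advance 1 -> fork_pos = 4 + 1 = 5. Next multiple of 7 is 7 (not reached); still 0 fragment(s).
Step 3: advance 11 -> fork_pos = 5 + 11 = 16. Reached multiple(s) of 7: 7, 14 -> fragments 1-2 completed (2 total).
Step 4: advance 1 -> fork_pos = 16 + 1 = 17. Next multiple of 7 is 21 (not reached); still 2 fragment(s).
Step 5: advance 2 -> fork_pos = 17 + 2 = 19. Next multiple of 7 is 21 (not reached); still 2 fragment(s).
2 fragment(s) completed, covering template[0:14] (2 x 7 = 14). The next fragment, fragment 3, covers template[14:21], so it starts at position 14.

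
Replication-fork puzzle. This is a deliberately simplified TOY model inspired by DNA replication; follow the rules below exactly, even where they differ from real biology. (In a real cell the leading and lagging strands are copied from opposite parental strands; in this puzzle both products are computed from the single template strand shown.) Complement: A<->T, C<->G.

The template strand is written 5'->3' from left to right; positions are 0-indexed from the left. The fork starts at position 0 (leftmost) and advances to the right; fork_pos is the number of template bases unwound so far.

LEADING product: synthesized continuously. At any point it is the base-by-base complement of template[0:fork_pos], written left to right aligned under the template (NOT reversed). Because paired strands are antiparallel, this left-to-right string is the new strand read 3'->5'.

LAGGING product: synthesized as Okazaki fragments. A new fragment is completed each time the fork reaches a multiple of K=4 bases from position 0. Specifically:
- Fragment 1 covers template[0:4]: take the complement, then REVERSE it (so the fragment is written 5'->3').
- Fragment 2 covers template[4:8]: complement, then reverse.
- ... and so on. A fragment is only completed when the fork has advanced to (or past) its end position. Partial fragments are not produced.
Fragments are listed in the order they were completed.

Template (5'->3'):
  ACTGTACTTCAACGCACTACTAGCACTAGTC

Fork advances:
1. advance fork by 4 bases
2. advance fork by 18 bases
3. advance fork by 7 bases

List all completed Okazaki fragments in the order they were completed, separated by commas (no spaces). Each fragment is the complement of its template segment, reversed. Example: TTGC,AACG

Answer: CAGT,AGTA,TTGA,TGCG,GTAG,GCTA,TAGT

Derivation:
Step 1: advance 4 -> fork_pos = 0 + 4 = 4. Reached multiple(s) of 4: 4 -> fragment 1 completed (1 total).
Step 2: advance 18 -> fork_pos = 4 + 18 = 22. Reached multiple(s) of 4: 8, 12, 16, 20 -> fragments 2-5 completed (5 total).
Step 3: advance 7 -> fork_pos = 22 + 7 = 29. Reached multiple(s) of 4: 24, 28 -> fragments 6-7 completed (7 total).
Final fork_pos = 29, so 7 fragment(s) are complete. Build each: template segment -> complement -> reverse.
Fragment 1: template[0:4] = ACTG -> complement TGAC -> reversed CAGT
Fragment 2: template[4:8] = TACT -> complement ATGA -> reversed AGTA
Fragment 3: template[8:12] = TCAA -> complement AGTT -> reversed TTGA
Fragment 4: template[12:16] = CGCA -> complement GCGT -> reversed TGCG
Fragment 5: template[16:20] = CTAC -> complement GATG -> reversed GTAG
Fragment 6: template[20:24] = TAGC -> complement ATCG -> reversed GCTA
Fragment 7: template[24:28] = ACTA -> complement TGAT -> reversed TAGT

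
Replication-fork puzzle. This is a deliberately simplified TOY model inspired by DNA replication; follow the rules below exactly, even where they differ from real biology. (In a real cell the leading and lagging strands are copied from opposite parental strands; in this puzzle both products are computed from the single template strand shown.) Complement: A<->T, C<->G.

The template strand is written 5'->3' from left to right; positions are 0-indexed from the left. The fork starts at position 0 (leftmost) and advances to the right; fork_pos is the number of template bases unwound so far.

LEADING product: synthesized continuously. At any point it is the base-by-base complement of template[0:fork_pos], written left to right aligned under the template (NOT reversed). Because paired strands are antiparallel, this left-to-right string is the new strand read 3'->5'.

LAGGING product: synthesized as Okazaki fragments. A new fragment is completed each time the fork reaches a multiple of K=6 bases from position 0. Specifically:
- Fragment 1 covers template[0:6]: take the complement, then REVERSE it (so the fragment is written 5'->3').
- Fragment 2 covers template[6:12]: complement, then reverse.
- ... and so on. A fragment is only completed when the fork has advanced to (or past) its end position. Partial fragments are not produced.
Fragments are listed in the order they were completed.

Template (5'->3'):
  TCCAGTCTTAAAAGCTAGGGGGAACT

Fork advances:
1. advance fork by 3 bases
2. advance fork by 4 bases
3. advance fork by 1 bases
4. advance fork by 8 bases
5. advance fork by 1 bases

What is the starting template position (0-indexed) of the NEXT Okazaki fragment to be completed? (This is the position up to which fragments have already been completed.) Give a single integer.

Step 1: advance 3 -> fork_pos = 0 + 3 = 3. Next multiple of 6 is 6 (not reached); still 0 fragment(s).
Step 2: advance 4 -> fork_pos = 3 + 4 = 7. Reached multiple(s) of 6: 6 -> fragment 1 completed (1 total).
Step 3: advance 1 -> fork_pos = 7 + 1 = 8. Next multiple of 6 is 12 (not reached); still 1 fragment(s).
Step 4: advance 8 -> fork_pos = 8 + 8 = 16. Reached multiple(s) of 6: 12 -> fragment 2 completed (2 total).
Step 5: advance 1 -> fork_pos = 16 + 1 = 17. Next multiple of 6 is 18 (not reached); still 2 fragment(s).
2 fragment(s) completed, covering template[0:12] (2 x 6 = 12). The next fragment, fragment 3, covers template[12:18], so it starts at position 12.

Answer: 12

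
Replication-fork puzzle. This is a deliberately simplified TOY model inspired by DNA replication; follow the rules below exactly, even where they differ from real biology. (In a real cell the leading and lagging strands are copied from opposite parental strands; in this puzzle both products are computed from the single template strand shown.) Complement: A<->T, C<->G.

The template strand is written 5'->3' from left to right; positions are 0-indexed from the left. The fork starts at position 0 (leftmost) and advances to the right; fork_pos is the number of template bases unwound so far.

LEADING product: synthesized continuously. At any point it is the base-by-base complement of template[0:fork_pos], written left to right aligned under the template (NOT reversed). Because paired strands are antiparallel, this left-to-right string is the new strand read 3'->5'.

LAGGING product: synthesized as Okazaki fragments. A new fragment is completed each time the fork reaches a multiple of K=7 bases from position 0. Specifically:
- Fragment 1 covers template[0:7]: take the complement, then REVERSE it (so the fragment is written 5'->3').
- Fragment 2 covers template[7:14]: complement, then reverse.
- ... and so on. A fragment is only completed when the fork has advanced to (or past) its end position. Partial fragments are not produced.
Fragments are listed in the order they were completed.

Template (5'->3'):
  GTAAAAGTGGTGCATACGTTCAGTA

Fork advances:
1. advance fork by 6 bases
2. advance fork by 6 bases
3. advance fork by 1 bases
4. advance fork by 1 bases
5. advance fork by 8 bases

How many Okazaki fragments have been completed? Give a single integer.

Answer: 3

Derivation:
Step 1: advance 6 -> fork_pos = 0 + 6 = 6. Next multiple of 7 is 7 (not reached); still 0 fragment(s).
Step 2: advance 6 -> fork_pos = 6 + 6 = 12. Reached multiple(s) of 7: 7 -> fragment 1 completed (1 total).
Step 3: advance 1 -> fork_pos = 12 + 1 = 13. Next multiple of 7 is 14 (not reached); still 1 fragment(s).
Step 4: advance 1 -> fork_pos = 13 + 1 = 14. Reached multiple(s) of 7: 14 -> fragment 2 completed (2 total).
Step 5: advance 8 -> fork_pos = 14 + 8 = 22. Reached multiple(s) of 7: 21 -> fragment 3 completed (3 total).
Check: final fork_pos = 22; the multiples of 7 that are <= 22 are 7..21 -> 22 // 7 = 3 completed fragment(s).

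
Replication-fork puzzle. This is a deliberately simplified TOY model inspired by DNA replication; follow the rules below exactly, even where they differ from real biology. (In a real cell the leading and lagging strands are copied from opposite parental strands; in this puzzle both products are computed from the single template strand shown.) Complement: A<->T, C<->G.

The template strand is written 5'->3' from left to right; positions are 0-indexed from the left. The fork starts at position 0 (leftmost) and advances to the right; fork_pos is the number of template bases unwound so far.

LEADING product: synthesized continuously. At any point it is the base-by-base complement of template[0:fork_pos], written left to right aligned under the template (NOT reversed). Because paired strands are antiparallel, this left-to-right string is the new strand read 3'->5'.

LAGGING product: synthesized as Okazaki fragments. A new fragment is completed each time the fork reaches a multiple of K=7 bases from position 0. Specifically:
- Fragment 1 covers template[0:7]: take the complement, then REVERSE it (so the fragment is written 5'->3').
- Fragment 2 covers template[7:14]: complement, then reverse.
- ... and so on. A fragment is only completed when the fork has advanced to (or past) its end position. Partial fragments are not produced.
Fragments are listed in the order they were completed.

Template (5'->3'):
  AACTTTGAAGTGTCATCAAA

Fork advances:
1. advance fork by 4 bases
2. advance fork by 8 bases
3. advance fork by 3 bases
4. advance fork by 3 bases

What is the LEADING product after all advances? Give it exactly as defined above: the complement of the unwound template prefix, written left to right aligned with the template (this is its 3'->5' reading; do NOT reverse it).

Answer: TTGAAACTTCACAGTAGT

Derivation:
Step 1: advance 4 -> fork_pos = 0 + 4 = 4.
Step 2: advance 8 -> fork_pos = 4 + 8 = 12.
Step 3: advance 3 -> fork_pos = 12 + 3 = 15.
Step 4: advance 3 -> fork_pos = 15 + 3 = 18.
Unwound prefix: template[0:18] = AACTTTGAAGTGTCATCA
Complement it base by base (A<->T, C<->G), keeping left-to-right order:
  [0:5] AACTT -> TTGAA
  [5:10] TGAAG -> ACTTC
  [10:15] TGTCA -> ACAGT
  [15:18] TCA -> AGT
Concatenate: TTGAAACTTCACAGTAGT (length 18; written aligned with the template, i.e. 3'->5').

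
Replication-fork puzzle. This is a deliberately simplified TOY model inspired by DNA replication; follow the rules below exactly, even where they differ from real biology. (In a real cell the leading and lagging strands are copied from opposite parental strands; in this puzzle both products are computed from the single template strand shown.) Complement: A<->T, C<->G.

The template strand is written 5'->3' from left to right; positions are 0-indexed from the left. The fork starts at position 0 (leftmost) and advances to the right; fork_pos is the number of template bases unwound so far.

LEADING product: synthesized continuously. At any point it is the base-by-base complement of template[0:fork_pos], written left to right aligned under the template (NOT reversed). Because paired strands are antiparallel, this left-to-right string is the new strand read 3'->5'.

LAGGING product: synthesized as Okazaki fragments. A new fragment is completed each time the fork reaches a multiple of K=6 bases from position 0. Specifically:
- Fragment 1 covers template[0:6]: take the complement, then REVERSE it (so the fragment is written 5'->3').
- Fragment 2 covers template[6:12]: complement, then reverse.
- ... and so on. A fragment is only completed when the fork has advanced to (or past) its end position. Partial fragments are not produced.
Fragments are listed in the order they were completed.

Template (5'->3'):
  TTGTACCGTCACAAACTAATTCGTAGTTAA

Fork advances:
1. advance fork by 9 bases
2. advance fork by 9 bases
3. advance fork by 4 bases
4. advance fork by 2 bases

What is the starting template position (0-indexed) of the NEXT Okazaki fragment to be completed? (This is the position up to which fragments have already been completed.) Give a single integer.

Answer: 24

Derivation:
Step 1: advance 9 -> fork_pos = 0 + 9 = 9. Reached multiple(s) of 6: 6 -> fragment 1 completed (1 total).
Step 2: advance 9 -> fork_pos = 9 + 9 = 18. Reached multiple(s) of 6: 12, 18 -> fragments 2-3 completed (3 total).
Step 3: advance 4 -> fork_pos = 18 + 4 = 22. Next multiple of 6 is 24 (not reached); still 3 fragment(s).
Step 4: advance 2 -> fork_pos = 22 + 2 = 24. Reached multiple(s) of 6: 24 -> fragment 4 completed (4 total).
4 fragment(s) completed, covering template[0:24] (4 x 6 = 24). The next fragment, fragment 5, covers template[24:30], so it starts at position 24.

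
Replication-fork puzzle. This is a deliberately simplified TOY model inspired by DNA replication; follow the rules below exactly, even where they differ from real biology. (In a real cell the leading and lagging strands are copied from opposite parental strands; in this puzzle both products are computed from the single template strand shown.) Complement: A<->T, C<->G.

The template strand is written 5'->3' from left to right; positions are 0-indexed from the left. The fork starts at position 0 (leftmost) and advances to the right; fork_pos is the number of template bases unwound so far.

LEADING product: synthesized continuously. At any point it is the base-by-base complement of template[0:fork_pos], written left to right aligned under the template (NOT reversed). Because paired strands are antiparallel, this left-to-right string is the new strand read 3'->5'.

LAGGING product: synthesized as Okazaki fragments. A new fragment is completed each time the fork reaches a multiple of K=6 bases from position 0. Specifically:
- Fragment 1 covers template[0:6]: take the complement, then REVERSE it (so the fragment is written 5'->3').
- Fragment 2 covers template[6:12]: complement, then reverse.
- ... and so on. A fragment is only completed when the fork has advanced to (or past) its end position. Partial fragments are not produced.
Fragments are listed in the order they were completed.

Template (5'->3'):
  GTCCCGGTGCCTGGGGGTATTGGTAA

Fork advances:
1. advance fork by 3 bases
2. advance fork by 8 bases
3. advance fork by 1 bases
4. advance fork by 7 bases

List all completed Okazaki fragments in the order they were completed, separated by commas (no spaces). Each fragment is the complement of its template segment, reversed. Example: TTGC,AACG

Answer: CGGGAC,AGGCAC,ACCCCC

Derivation:
Step 1: advance 3 -> fork_pos = 0 + 3 = 3. Next multiple of 6 is 6 (not reached); still 0 fragment(s).
Step 2: advance 8 -> fork_pos = 3 + 8 = 11. Reached multiple(s) of 6: 6 -> fragment 1 completed (1 total).
Step 3: advance 1 -> fork_pos = 11 + 1 = 12. Reached multiple(s) of 6: 12 -> fragment 2 completed (2 total).
Step 4: advance 7 -> fork_pos = 12 + 7 = 19. Reached multiple(s) of 6: 18 -> fragment 3 completed (3 total).
Final fork_pos = 19, so 3 fragment(s) are complete. Build each: template segment -> complement -> reverse.
Fragment 1: template[0:6] = GTCCCG -> complement CAGGGC -> reversed CGGGAC
Fragment 2: template[6:12] = GTGCCT -> complement CACGGA -> reversed AGGCAC
Fragment 3: template[12:18] = GGGGGT -> complement CCCCCA -> reversed ACCCCC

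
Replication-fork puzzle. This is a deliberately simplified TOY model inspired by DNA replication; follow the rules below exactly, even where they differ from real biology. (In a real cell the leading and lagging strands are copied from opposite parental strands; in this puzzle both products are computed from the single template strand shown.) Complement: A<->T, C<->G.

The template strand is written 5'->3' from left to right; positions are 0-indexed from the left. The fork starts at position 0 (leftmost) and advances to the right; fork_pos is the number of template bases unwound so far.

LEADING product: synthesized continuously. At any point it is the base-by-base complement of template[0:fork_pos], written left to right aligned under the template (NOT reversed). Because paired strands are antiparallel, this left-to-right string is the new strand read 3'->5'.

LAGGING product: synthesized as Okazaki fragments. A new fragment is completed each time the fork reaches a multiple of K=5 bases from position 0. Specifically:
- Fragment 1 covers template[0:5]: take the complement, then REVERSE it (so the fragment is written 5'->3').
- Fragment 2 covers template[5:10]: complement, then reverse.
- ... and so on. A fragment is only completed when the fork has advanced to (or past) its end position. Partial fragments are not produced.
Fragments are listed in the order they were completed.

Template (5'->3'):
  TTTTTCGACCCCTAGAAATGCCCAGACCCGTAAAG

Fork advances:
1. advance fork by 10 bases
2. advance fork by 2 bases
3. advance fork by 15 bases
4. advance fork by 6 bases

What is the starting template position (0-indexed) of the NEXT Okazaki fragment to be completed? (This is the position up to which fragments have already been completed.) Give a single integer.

Step 1: advance 10 -> fork_pos = 0 + 10 = 10. Reached multiple(s) of 5: 5, 10 -> fragments 1-2 completed (2 total).
Step 2: advance 2 -> fork_pos = 10 + 2 = 12. Next multiple of 5 is 15 (not reached); still 2 fragment(s).
Step 3: advance 15 -> fork_pos = 12 + 15 = 27. Reached multiple(s) of 5: 15, 20, 25 -> fragments 3-5 completed (5 total).
Step 4: advance 6 -> fork_pos = 27 + 6 = 33. Reached multiple(s) of 5: 30 -> fragment 6 completed (6 total).
6 fragment(s) completed, covering template[0:30] (6 x 5 = 30). The next fragment, fragment 7, covers template[30:35], so it starts at position 30.

Answer: 30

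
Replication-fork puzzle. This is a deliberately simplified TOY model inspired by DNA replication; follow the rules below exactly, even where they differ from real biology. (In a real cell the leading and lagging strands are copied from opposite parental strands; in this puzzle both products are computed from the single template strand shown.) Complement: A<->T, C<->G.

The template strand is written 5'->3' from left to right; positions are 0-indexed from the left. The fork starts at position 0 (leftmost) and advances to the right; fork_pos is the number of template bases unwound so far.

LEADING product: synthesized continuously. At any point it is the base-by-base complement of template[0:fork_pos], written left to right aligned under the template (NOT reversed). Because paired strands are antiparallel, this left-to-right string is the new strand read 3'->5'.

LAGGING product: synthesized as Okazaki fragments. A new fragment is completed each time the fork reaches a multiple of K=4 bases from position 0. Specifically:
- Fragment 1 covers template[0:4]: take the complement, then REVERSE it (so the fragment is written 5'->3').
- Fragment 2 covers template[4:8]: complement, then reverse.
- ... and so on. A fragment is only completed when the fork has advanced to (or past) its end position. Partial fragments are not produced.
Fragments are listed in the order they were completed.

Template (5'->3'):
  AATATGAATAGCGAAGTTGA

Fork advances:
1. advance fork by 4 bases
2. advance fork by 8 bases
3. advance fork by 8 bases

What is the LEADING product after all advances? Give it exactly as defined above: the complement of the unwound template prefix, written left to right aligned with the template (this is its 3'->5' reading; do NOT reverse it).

Answer: TTATACTTATCGCTTCAACT

Derivation:
Step 1: advance 4 -> fork_pos = 0 + 4 = 4.
Step 2: advance 8 -> fork_pos = 4 + 8 = 12.
Step 3: advance 8 -> fork_pos = 12 + 8 = 20.
Unwound prefix: template[0:20] = AATATGAATAGCGAAGTTGA
Complement it base by base (A<->T, C<->G), keeping left-to-right order:
  [0:5] AATAT -> TTATA
  [5:10] GAATA -> CTTAT
  [10:15] GCGAA -> CGCTT
  [15:20] GTTGA -> CAACT
Concatenate: TTATACTTATCGCTTCAACT (length 20; written aligned with the template, i.e. 3'->5').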